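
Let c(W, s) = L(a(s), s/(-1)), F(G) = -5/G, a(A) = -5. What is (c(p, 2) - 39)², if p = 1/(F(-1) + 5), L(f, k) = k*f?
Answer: 841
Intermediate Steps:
L(f, k) = f*k
p = ⅒ (p = 1/(-5/(-1) + 5) = 1/(-5*(-1) + 5) = 1/(5 + 5) = 1/10 = ⅒ ≈ 0.10000)
c(W, s) = 5*s (c(W, s) = -5*s/(-1) = -5*s*(-1) = -(-5)*s = 5*s)
(c(p, 2) - 39)² = (5*2 - 39)² = (10 - 39)² = (-29)² = 841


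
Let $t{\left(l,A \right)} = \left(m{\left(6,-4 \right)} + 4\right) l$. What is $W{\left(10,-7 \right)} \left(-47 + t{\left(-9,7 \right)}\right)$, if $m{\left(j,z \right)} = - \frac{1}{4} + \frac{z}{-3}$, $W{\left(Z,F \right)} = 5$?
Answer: $- \frac{1855}{4} \approx -463.75$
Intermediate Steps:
$m{\left(j,z \right)} = - \frac{1}{4} - \frac{z}{3}$ ($m{\left(j,z \right)} = \left(-1\right) \frac{1}{4} + z \left(- \frac{1}{3}\right) = - \frac{1}{4} - \frac{z}{3}$)
$t{\left(l,A \right)} = \frac{61 l}{12}$ ($t{\left(l,A \right)} = \left(\left(- \frac{1}{4} - - \frac{4}{3}\right) + 4\right) l = \left(\left(- \frac{1}{4} + \frac{4}{3}\right) + 4\right) l = \left(\frac{13}{12} + 4\right) l = \frac{61 l}{12}$)
$W{\left(10,-7 \right)} \left(-47 + t{\left(-9,7 \right)}\right) = 5 \left(-47 + \frac{61}{12} \left(-9\right)\right) = 5 \left(-47 - \frac{183}{4}\right) = 5 \left(- \frac{371}{4}\right) = - \frac{1855}{4}$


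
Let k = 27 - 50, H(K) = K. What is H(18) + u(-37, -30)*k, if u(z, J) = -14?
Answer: 340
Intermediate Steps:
k = -23
H(18) + u(-37, -30)*k = 18 - 14*(-23) = 18 + 322 = 340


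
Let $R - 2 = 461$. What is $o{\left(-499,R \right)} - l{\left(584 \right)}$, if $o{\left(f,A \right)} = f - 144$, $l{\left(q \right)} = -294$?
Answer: $-349$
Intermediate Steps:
$R = 463$ ($R = 2 + 461 = 463$)
$o{\left(f,A \right)} = -144 + f$ ($o{\left(f,A \right)} = f - 144 = -144 + f$)
$o{\left(-499,R \right)} - l{\left(584 \right)} = \left(-144 - 499\right) - -294 = -643 + 294 = -349$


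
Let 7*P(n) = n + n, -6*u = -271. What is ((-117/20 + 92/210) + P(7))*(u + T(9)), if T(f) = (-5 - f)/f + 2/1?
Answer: -1176493/7560 ≈ -155.62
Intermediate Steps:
u = 271/6 (u = -⅙*(-271) = 271/6 ≈ 45.167)
T(f) = 2 + (-5 - f)/f (T(f) = (-5 - f)/f + 2*1 = (-5 - f)/f + 2 = 2 + (-5 - f)/f)
P(n) = 2*n/7 (P(n) = (n + n)/7 = (2*n)/7 = 2*n/7)
((-117/20 + 92/210) + P(7))*(u + T(9)) = ((-117/20 + 92/210) + (2/7)*7)*(271/6 + (-5 + 9)/9) = ((-117*1/20 + 92*(1/210)) + 2)*(271/6 + (⅑)*4) = ((-117/20 + 46/105) + 2)*(271/6 + 4/9) = (-2273/420 + 2)*(821/18) = -1433/420*821/18 = -1176493/7560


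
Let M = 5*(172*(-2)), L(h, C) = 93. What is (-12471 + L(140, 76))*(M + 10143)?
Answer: -104259894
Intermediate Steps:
M = -1720 (M = 5*(-344) = -1720)
(-12471 + L(140, 76))*(M + 10143) = (-12471 + 93)*(-1720 + 10143) = -12378*8423 = -104259894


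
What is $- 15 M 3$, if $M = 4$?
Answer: $-180$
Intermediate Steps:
$- 15 M 3 = \left(-15\right) 4 \cdot 3 = \left(-60\right) 3 = -180$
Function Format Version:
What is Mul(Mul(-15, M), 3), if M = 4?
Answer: -180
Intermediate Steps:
Mul(Mul(-15, M), 3) = Mul(Mul(-15, 4), 3) = Mul(-60, 3) = -180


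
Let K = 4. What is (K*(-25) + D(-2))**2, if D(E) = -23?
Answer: 15129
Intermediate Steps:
(K*(-25) + D(-2))**2 = (4*(-25) - 23)**2 = (-100 - 23)**2 = (-123)**2 = 15129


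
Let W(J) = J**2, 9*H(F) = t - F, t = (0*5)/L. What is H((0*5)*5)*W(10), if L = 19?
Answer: 0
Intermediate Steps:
t = 0 (t = (0*5)/19 = 0*(1/19) = 0)
H(F) = -F/9 (H(F) = (0 - F)/9 = (-F)/9 = -F/9)
H((0*5)*5)*W(10) = -0*5*5/9*10**2 = -0*5*100 = -1/9*0*100 = 0*100 = 0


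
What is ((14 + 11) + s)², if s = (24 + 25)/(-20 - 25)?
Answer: 1157776/2025 ≈ 571.74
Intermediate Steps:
s = -49/45 (s = 49/(-45) = 49*(-1/45) = -49/45 ≈ -1.0889)
((14 + 11) + s)² = ((14 + 11) - 49/45)² = (25 - 49/45)² = (1076/45)² = 1157776/2025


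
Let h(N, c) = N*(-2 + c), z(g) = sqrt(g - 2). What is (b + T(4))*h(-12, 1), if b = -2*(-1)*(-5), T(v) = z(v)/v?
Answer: -120 + 3*sqrt(2) ≈ -115.76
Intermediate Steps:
z(g) = sqrt(-2 + g)
T(v) = sqrt(-2 + v)/v
b = -10 (b = 2*(-5) = -10)
(b + T(4))*h(-12, 1) = (-10 + sqrt(-2 + 4)/4)*(-12*(-2 + 1)) = (-10 + sqrt(2)/4)*(-12*(-1)) = (-10 + sqrt(2)/4)*12 = -120 + 3*sqrt(2)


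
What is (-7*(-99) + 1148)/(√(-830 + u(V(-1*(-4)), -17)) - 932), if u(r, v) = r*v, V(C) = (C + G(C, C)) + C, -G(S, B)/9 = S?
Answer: -857906/434489 - 1841*I*√354/868978 ≈ -1.9745 - 0.039861*I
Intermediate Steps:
G(S, B) = -9*S
V(C) = -7*C (V(C) = (C - 9*C) + C = -8*C + C = -7*C)
(-7*(-99) + 1148)/(√(-830 + u(V(-1*(-4)), -17)) - 932) = (-7*(-99) + 1148)/(√(-830 - (-7)*(-4)*(-17)) - 932) = (693 + 1148)/(√(-830 - 7*4*(-17)) - 932) = 1841/(√(-830 - 28*(-17)) - 932) = 1841/(√(-830 + 476) - 932) = 1841/(√(-354) - 932) = 1841/(I*√354 - 932) = 1841/(-932 + I*√354)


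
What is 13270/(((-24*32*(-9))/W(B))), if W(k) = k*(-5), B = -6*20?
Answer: 165875/144 ≈ 1151.9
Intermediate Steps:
B = -120
W(k) = -5*k
13270/(((-24*32*(-9))/W(B))) = 13270/(((-24*32*(-9))/((-5*(-120))))) = 13270/((-768*(-9)/600)) = 13270/((6912*(1/600))) = 13270/(288/25) = 13270*(25/288) = 165875/144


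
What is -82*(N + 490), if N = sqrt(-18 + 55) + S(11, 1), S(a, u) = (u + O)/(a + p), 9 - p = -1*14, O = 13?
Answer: -683634/17 - 82*sqrt(37) ≈ -40713.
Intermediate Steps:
p = 23 (p = 9 - (-1)*14 = 9 - 1*(-14) = 9 + 14 = 23)
S(a, u) = (13 + u)/(23 + a) (S(a, u) = (u + 13)/(a + 23) = (13 + u)/(23 + a))
N = 7/17 + sqrt(37) (N = sqrt(-18 + 55) + (13 + 1)/(23 + 11) = sqrt(37) + 14/34 = sqrt(37) + (1/34)*14 = sqrt(37) + 7/17 = 7/17 + sqrt(37) ≈ 6.4945)
-82*(N + 490) = -82*((7/17 + sqrt(37)) + 490) = -82*(8337/17 + sqrt(37)) = -683634/17 - 82*sqrt(37)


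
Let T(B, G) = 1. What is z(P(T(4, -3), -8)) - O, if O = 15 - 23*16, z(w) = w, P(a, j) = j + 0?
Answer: 345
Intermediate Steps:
P(a, j) = j
O = -353 (O = 15 - 368 = -353)
z(P(T(4, -3), -8)) - O = -8 - 1*(-353) = -8 + 353 = 345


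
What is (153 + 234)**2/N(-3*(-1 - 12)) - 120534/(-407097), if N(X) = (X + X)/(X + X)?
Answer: 20323543709/135699 ≈ 1.4977e+5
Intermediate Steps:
N(X) = 1 (N(X) = (2*X)/((2*X)) = (2*X)*(1/(2*X)) = 1)
(153 + 234)**2/N(-3*(-1 - 12)) - 120534/(-407097) = (153 + 234)**2/1 - 120534/(-407097) = 387**2*1 - 120534*(-1/407097) = 149769*1 + 40178/135699 = 149769 + 40178/135699 = 20323543709/135699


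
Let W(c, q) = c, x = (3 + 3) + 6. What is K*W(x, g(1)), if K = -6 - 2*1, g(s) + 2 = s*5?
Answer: -96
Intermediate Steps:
x = 12 (x = 6 + 6 = 12)
g(s) = -2 + 5*s (g(s) = -2 + s*5 = -2 + 5*s)
K = -8 (K = -6 - 2 = -8)
K*W(x, g(1)) = -8*12 = -96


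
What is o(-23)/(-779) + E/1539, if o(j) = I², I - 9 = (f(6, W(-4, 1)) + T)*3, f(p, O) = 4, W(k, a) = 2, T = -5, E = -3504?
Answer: -48860/21033 ≈ -2.3230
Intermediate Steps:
I = 6 (I = 9 + (4 - 5)*3 = 9 - 1*3 = 9 - 3 = 6)
o(j) = 36 (o(j) = 6² = 36)
o(-23)/(-779) + E/1539 = 36/(-779) - 3504/1539 = 36*(-1/779) - 3504*1/1539 = -36/779 - 1168/513 = -48860/21033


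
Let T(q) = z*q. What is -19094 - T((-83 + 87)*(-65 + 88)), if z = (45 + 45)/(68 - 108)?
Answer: -18887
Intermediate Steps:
z = -9/4 (z = 90/(-40) = 90*(-1/40) = -9/4 ≈ -2.2500)
T(q) = -9*q/4
-19094 - T((-83 + 87)*(-65 + 88)) = -19094 - (-9)*(-83 + 87)*(-65 + 88)/4 = -19094 - (-9)*4*23/4 = -19094 - (-9)*92/4 = -19094 - 1*(-207) = -19094 + 207 = -18887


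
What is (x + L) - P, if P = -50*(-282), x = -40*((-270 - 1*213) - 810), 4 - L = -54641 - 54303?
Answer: 146568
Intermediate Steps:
L = 108948 (L = 4 - (-54641 - 54303) = 4 - 1*(-108944) = 4 + 108944 = 108948)
x = 51720 (x = -40*((-270 - 213) - 810) = -40*(-483 - 810) = -40*(-1293) = 51720)
P = 14100
(x + L) - P = (51720 + 108948) - 1*14100 = 160668 - 14100 = 146568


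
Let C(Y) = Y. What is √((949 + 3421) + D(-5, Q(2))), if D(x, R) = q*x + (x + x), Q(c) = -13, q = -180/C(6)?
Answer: √4510 ≈ 67.156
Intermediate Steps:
q = -30 (q = -180/6 = -180*⅙ = -30)
D(x, R) = -28*x (D(x, R) = -30*x + (x + x) = -30*x + 2*x = -28*x)
√((949 + 3421) + D(-5, Q(2))) = √((949 + 3421) - 28*(-5)) = √(4370 + 140) = √4510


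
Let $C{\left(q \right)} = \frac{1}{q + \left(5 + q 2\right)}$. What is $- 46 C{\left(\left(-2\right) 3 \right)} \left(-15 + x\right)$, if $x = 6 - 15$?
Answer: $- \frac{1104}{13} \approx -84.923$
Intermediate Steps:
$x = -9$ ($x = 6 - 15 = -9$)
$C{\left(q \right)} = \frac{1}{5 + 3 q}$ ($C{\left(q \right)} = \frac{1}{q + \left(5 + 2 q\right)} = \frac{1}{5 + 3 q}$)
$- 46 C{\left(\left(-2\right) 3 \right)} \left(-15 + x\right) = - \frac{46}{5 + 3 \left(\left(-2\right) 3\right)} \left(-15 - 9\right) = - \frac{46}{5 + 3 \left(-6\right)} \left(-24\right) = - \frac{46}{5 - 18} \left(-24\right) = - \frac{46}{-13} \left(-24\right) = \left(-46\right) \left(- \frac{1}{13}\right) \left(-24\right) = \frac{46}{13} \left(-24\right) = - \frac{1104}{13}$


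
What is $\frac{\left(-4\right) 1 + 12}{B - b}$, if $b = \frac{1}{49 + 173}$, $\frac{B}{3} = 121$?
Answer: $\frac{1776}{80585} \approx 0.022039$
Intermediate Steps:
$B = 363$ ($B = 3 \cdot 121 = 363$)
$b = \frac{1}{222} \approx 0.0045045$
$\frac{\left(-4\right) 1 + 12}{B - b} = \frac{\left(-4\right) 1 + 12}{363 - \frac{1}{222}} = \frac{-4 + 12}{363 - \frac{1}{222}} = \frac{8}{\frac{80585}{222}} = 8 \cdot \frac{222}{80585} = \frac{1776}{80585}$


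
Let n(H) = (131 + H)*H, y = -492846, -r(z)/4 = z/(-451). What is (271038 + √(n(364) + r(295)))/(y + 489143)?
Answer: -271038/3703 - 2*√9162331090/1670053 ≈ -73.309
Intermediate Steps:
r(z) = 4*z/451 (r(z) = -4*z/(-451) = -4*z*(-1)/451 = -(-4)*z/451 = 4*z/451)
n(H) = H*(131 + H)
(271038 + √(n(364) + r(295)))/(y + 489143) = (271038 + √(364*(131 + 364) + (4/451)*295))/(-492846 + 489143) = (271038 + √(364*495 + 1180/451))/(-3703) = (271038 + √(180180 + 1180/451))*(-1/3703) = (271038 + √(81262360/451))*(-1/3703) = (271038 + 2*√9162331090/451)*(-1/3703) = -271038/3703 - 2*√9162331090/1670053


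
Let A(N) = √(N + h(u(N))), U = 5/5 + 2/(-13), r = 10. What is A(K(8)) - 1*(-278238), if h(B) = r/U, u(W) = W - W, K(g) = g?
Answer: 278238 + √2398/11 ≈ 2.7824e+5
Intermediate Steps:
U = 11/13 (U = 5*(⅕) + 2*(-1/13) = 1 - 2/13 = 11/13 ≈ 0.84615)
u(W) = 0
h(B) = 130/11 (h(B) = 10/(11/13) = 10*(13/11) = 130/11)
A(N) = √(130/11 + N) (A(N) = √(N + 130/11) = √(130/11 + N))
A(K(8)) - 1*(-278238) = √(1430 + 121*8)/11 - 1*(-278238) = √(1430 + 968)/11 + 278238 = √2398/11 + 278238 = 278238 + √2398/11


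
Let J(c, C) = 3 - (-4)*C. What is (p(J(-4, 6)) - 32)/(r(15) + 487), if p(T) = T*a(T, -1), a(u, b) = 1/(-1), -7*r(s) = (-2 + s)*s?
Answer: -413/3214 ≈ -0.12850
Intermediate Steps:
J(c, C) = 3 + 4*C
r(s) = -s*(-2 + s)/7 (r(s) = -(-2 + s)*s/7 = -s*(-2 + s)/7)
a(u, b) = -1
p(T) = -T (p(T) = T*(-1) = -T)
(p(J(-4, 6)) - 32)/(r(15) + 487) = (-(3 + 4*6) - 32)/((1/7)*15*(2 - 1*15) + 487) = (-(3 + 24) - 32)/((1/7)*15*(2 - 15) + 487) = (-1*27 - 32)/((1/7)*15*(-13) + 487) = (-27 - 32)/(-195/7 + 487) = -59/3214/7 = -59*7/3214 = -413/3214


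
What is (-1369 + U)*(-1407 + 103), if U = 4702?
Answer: -4346232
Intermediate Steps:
(-1369 + U)*(-1407 + 103) = (-1369 + 4702)*(-1407 + 103) = 3333*(-1304) = -4346232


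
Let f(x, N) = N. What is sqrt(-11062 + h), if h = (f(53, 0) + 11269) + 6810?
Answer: sqrt(7017) ≈ 83.768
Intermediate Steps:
h = 18079 (h = (0 + 11269) + 6810 = 11269 + 6810 = 18079)
sqrt(-11062 + h) = sqrt(-11062 + 18079) = sqrt(7017)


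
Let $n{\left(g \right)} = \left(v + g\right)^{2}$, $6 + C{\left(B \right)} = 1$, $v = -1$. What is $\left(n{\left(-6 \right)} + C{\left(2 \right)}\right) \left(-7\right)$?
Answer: $-308$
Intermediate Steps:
$C{\left(B \right)} = -5$ ($C{\left(B \right)} = -6 + 1 = -5$)
$n{\left(g \right)} = \left(-1 + g\right)^{2}$
$\left(n{\left(-6 \right)} + C{\left(2 \right)}\right) \left(-7\right) = \left(\left(-1 - 6\right)^{2} - 5\right) \left(-7\right) = \left(\left(-7\right)^{2} - 5\right) \left(-7\right) = \left(49 - 5\right) \left(-7\right) = 44 \left(-7\right) = -308$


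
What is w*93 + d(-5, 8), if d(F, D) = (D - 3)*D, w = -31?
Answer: -2843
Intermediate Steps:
d(F, D) = D*(-3 + D) (d(F, D) = (-3 + D)*D = D*(-3 + D))
w*93 + d(-5, 8) = -31*93 + 8*(-3 + 8) = -2883 + 8*5 = -2883 + 40 = -2843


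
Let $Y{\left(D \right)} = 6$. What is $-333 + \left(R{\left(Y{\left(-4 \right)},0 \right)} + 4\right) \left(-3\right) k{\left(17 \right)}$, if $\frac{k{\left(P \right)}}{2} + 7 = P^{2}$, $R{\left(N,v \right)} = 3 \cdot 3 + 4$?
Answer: $-29097$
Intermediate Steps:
$R{\left(N,v \right)} = 13$ ($R{\left(N,v \right)} = 9 + 4 = 13$)
$k{\left(P \right)} = -14 + 2 P^{2}$
$-333 + \left(R{\left(Y{\left(-4 \right)},0 \right)} + 4\right) \left(-3\right) k{\left(17 \right)} = -333 + \left(13 + 4\right) \left(-3\right) \left(-14 + 2 \cdot 17^{2}\right) = -333 + 17 \left(-3\right) \left(-14 + 2 \cdot 289\right) = -333 - 51 \left(-14 + 578\right) = -333 - 28764 = -29097$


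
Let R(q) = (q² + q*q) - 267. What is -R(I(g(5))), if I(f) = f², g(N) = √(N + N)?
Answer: 67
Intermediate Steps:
g(N) = √2*√N (g(N) = √(2*N) = √2*√N)
R(q) = -267 + 2*q² (R(q) = (q² + q²) - 267 = 2*q² - 267 = -267 + 2*q²)
-R(I(g(5))) = -(-267 + 2*((√2*√5)²)²) = -(-267 + 2*((√10)²)²) = -(-267 + 2*10²) = -(-267 + 2*100) = -(-267 + 200) = -1*(-67) = 67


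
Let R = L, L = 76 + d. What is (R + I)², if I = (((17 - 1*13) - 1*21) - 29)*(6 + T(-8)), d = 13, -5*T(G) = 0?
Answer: 34969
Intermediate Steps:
T(G) = 0 (T(G) = -⅕*0 = 0)
I = -276 (I = (((17 - 1*13) - 1*21) - 29)*(6 + 0) = (((17 - 13) - 21) - 29)*6 = ((4 - 21) - 29)*6 = (-17 - 29)*6 = -46*6 = -276)
L = 89 (L = 76 + 13 = 89)
R = 89
(R + I)² = (89 - 276)² = (-187)² = 34969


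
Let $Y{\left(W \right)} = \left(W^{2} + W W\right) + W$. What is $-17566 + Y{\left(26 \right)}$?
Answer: $-16188$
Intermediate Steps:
$Y{\left(W \right)} = W + 2 W^{2}$ ($Y{\left(W \right)} = \left(W^{2} + W^{2}\right) + W = 2 W^{2} + W = W + 2 W^{2}$)
$-17566 + Y{\left(26 \right)} = -17566 + 26 \left(1 + 2 \cdot 26\right) = -17566 + 26 \left(1 + 52\right) = -17566 + 26 \cdot 53 = -17566 + 1378 = -16188$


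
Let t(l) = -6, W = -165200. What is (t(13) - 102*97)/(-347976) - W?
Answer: 1596823475/9666 ≈ 1.6520e+5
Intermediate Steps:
(t(13) - 102*97)/(-347976) - W = (-6 - 102*97)/(-347976) - 1*(-165200) = (-6 - 9894)*(-1/347976) + 165200 = -9900*(-1/347976) + 165200 = 275/9666 + 165200 = 1596823475/9666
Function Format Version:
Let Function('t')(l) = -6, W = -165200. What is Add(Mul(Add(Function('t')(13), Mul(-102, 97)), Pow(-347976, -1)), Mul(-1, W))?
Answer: Rational(1596823475, 9666) ≈ 1.6520e+5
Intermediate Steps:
Add(Mul(Add(Function('t')(13), Mul(-102, 97)), Pow(-347976, -1)), Mul(-1, W)) = Add(Mul(Add(-6, Mul(-102, 97)), Pow(-347976, -1)), Mul(-1, -165200)) = Add(Mul(Add(-6, -9894), Rational(-1, 347976)), 165200) = Add(Mul(-9900, Rational(-1, 347976)), 165200) = Add(Rational(275, 9666), 165200) = Rational(1596823475, 9666)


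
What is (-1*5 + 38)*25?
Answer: 825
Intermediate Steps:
(-1*5 + 38)*25 = (-5 + 38)*25 = 33*25 = 825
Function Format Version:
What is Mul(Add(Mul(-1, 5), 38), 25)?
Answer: 825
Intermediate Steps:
Mul(Add(Mul(-1, 5), 38), 25) = Mul(Add(-5, 38), 25) = Mul(33, 25) = 825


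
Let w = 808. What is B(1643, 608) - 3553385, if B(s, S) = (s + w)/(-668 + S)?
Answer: -71068517/20 ≈ -3.5534e+6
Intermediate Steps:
B(s, S) = (808 + s)/(-668 + S) (B(s, S) = (s + 808)/(-668 + S) = (808 + s)/(-668 + S))
B(1643, 608) - 3553385 = (808 + 1643)/(-668 + 608) - 3553385 = 2451/(-60) - 3553385 = -1/60*2451 - 3553385 = -817/20 - 3553385 = -71068517/20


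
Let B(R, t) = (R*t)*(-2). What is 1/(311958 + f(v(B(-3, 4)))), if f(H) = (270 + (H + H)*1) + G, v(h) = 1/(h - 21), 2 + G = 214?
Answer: 3/937322 ≈ 3.2006e-6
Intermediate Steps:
G = 212 (G = -2 + 214 = 212)
B(R, t) = -2*R*t
v(h) = 1/(-21 + h)
f(H) = 482 + 2*H (f(H) = (270 + (H + H)*1) + 212 = (270 + (2*H)*1) + 212 = (270 + 2*H) + 212 = 482 + 2*H)
1/(311958 + f(v(B(-3, 4)))) = 1/(311958 + (482 + 2/(-21 - 2*(-3)*4))) = 1/(311958 + (482 + 2/(-21 + 24))) = 1/(311958 + (482 + 2/3)) = 1/(311958 + (482 + 2*(⅓))) = 1/(311958 + (482 + ⅔)) = 1/(311958 + 1448/3) = 1/(937322/3) = 3/937322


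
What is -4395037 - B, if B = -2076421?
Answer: -2318616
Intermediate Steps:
-4395037 - B = -4395037 - 1*(-2076421) = -4395037 + 2076421 = -2318616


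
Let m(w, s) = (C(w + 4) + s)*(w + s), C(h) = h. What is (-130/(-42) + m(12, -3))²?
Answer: 6360484/441 ≈ 14423.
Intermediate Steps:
m(w, s) = (s + w)*(4 + s + w) (m(w, s) = ((w + 4) + s)*(w + s) = ((4 + w) + s)*(s + w) = (4 + s + w)*(s + w) = (s + w)*(4 + s + w))
(-130/(-42) + m(12, -3))² = (-130/(-42) + ((-3)² - 3*12 - 3*(4 + 12) + 12*(4 + 12)))² = (-130*(-1/42) + (9 - 36 - 3*16 + 12*16))² = (65/21 + (9 - 36 - 48 + 192))² = (65/21 + 117)² = (2522/21)² = 6360484/441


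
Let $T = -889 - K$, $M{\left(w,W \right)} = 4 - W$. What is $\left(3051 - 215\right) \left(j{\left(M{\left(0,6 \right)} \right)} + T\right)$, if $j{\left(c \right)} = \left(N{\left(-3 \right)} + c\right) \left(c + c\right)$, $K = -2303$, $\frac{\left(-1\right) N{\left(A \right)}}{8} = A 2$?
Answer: $3488280$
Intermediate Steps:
$N{\left(A \right)} = - 16 A$ ($N{\left(A \right)} = - 8 A 2 = - 8 \cdot 2 A = - 16 A$)
$j{\left(c \right)} = 2 c \left(48 + c\right)$ ($j{\left(c \right)} = \left(\left(-16\right) \left(-3\right) + c\right) \left(c + c\right) = \left(48 + c\right) 2 c = 2 c \left(48 + c\right)$)
$T = 1414$ ($T = -889 - -2303 = -889 + 2303 = 1414$)
$\left(3051 - 215\right) \left(j{\left(M{\left(0,6 \right)} \right)} + T\right) = \left(3051 - 215\right) \left(2 \left(4 - 6\right) \left(48 + \left(4 - 6\right)\right) + 1414\right) = 2836 \left(2 \left(4 - 6\right) \left(48 + \left(4 - 6\right)\right) + 1414\right) = 2836 \left(2 \left(-2\right) \left(48 - 2\right) + 1414\right) = 2836 \left(2 \left(-2\right) 46 + 1414\right) = 2836 \left(-184 + 1414\right) = 2836 \cdot 1230 = 3488280$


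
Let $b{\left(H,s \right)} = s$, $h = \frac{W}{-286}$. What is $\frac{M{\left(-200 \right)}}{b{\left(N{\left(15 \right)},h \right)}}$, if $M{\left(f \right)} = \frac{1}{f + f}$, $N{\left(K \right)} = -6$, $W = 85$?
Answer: $\frac{143}{17000} \approx 0.0084118$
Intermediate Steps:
$h = - \frac{85}{286}$ ($h = \frac{85}{-286} = 85 \left(- \frac{1}{286}\right) = - \frac{85}{286} \approx -0.2972$)
$M{\left(f \right)} = \frac{1}{2 f}$
$\frac{M{\left(-200 \right)}}{b{\left(N{\left(15 \right)},h \right)}} = \frac{\frac{1}{2} \frac{1}{-200}}{- \frac{85}{286}} = \frac{1}{2} \left(- \frac{1}{200}\right) \left(- \frac{286}{85}\right) = \left(- \frac{1}{400}\right) \left(- \frac{286}{85}\right) = \frac{143}{17000}$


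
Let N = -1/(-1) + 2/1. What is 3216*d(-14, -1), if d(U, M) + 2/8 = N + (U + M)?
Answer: -39396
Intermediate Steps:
N = 3 (N = -1*(-1) + 2*1 = 1 + 2 = 3)
d(U, M) = 11/4 + M + U (d(U, M) = -¼ + (3 + (U + M)) = -¼ + (3 + (M + U)) = -¼ + (3 + M + U) = 11/4 + M + U)
3216*d(-14, -1) = 3216*(11/4 - 1 - 14) = 3216*(-49/4) = -39396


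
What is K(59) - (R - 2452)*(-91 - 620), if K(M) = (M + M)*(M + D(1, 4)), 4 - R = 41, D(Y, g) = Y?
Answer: -1762599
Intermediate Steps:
R = -37 (R = 4 - 1*41 = 4 - 41 = -37)
K(M) = 2*M*(1 + M) (K(M) = (M + M)*(M + 1) = (2*M)*(1 + M) = 2*M*(1 + M))
K(59) - (R - 2452)*(-91 - 620) = 2*59*(1 + 59) - (-37 - 2452)*(-91 - 620) = 2*59*60 - (-2489)*(-711) = 7080 - 1*1769679 = 7080 - 1769679 = -1762599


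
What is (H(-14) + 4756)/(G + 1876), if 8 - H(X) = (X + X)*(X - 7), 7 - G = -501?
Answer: 261/149 ≈ 1.7517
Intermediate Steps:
G = 508 (G = 7 - 1*(-501) = 7 + 501 = 508)
H(X) = 8 - 2*X*(-7 + X) (H(X) = 8 - (X + X)*(X - 7) = 8 - 2*X*(-7 + X))
(H(-14) + 4756)/(G + 1876) = ((8 - 2*(-14)² + 14*(-14)) + 4756)/(508 + 1876) = ((8 - 2*196 - 196) + 4756)/2384 = ((8 - 392 - 196) + 4756)*(1/2384) = (-580 + 4756)*(1/2384) = 4176*(1/2384) = 261/149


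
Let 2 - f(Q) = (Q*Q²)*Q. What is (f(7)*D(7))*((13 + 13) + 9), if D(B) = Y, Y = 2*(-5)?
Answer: 839650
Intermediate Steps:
Y = -10
f(Q) = 2 - Q⁴ (f(Q) = 2 - Q*Q²*Q = 2 - Q³*Q = 2 - Q⁴)
D(B) = -10
(f(7)*D(7))*((13 + 13) + 9) = ((2 - 1*7⁴)*(-10))*((13 + 13) + 9) = ((2 - 1*2401)*(-10))*(26 + 9) = ((2 - 2401)*(-10))*35 = -2399*(-10)*35 = 23990*35 = 839650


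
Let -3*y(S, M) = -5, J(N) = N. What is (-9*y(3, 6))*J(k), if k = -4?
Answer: 60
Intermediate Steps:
y(S, M) = 5/3 (y(S, M) = -1/3*(-5) = 5/3)
(-9*y(3, 6))*J(k) = -9*5/3*(-4) = -15*(-4) = 60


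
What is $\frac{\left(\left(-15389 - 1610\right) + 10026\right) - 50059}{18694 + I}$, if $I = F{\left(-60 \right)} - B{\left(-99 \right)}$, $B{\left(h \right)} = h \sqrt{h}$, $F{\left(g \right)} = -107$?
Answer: $- \frac{265013446}{86611717} + \frac{4234626 i \sqrt{11}}{86611717} \approx -3.0598 + 0.16216 i$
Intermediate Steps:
$B{\left(h \right)} = h^{\frac{3}{2}}$
$I = -107 + 297 i \sqrt{11}$ ($I = -107 - \left(-99\right)^{\frac{3}{2}} = -107 - - 297 i \sqrt{11} = -107 + 297 i \sqrt{11} \approx -107.0 + 985.04 i$)
$\frac{\left(\left(-15389 - 1610\right) + 10026\right) - 50059}{18694 + I} = \frac{\left(\left(-15389 - 1610\right) + 10026\right) - 50059}{18694 - \left(107 - 297 i \sqrt{11}\right)} = \frac{\left(-16999 + 10026\right) - 50059}{18587 + 297 i \sqrt{11}} = \frac{-6973 - 50059}{18587 + 297 i \sqrt{11}} = - \frac{57032}{18587 + 297 i \sqrt{11}}$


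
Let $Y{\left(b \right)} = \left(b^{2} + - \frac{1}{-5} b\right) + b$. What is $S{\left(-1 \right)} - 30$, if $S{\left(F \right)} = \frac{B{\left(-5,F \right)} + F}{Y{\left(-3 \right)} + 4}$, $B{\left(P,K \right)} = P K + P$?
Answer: $- \frac{1415}{47} \approx -30.106$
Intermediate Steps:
$B{\left(P,K \right)} = P + K P$ ($B{\left(P,K \right)} = K P + P = P + K P$)
$Y{\left(b \right)} = b^{2} + \frac{6 b}{5}$ ($Y{\left(b \right)} = \left(b^{2} + \left(-1\right) \left(- \frac{1}{5}\right) b\right) + b = \left(b^{2} + \frac{b}{5}\right) + b = b^{2} + \frac{6 b}{5}$)
$S{\left(F \right)} = - \frac{25}{47} - \frac{20 F}{47}$ ($S{\left(F \right)} = \frac{- 5 \left(1 + F\right) + F}{\frac{1}{5} \left(-3\right) \left(6 + 5 \left(-3\right)\right) + 4} = \frac{\left(-5 - 5 F\right) + F}{\frac{1}{5} \left(-3\right) \left(6 - 15\right) + 4} = \frac{-5 - 4 F}{\frac{1}{5} \left(-3\right) \left(-9\right) + 4} = \frac{-5 - 4 F}{\frac{27}{5} + 4} = \frac{-5 - 4 F}{\frac{47}{5}} = \left(-5 - 4 F\right) \frac{5}{47} = - \frac{25}{47} - \frac{20 F}{47}$)
$S{\left(-1 \right)} - 30 = \left(- \frac{25}{47} - - \frac{20}{47}\right) - 30 = \left(- \frac{25}{47} + \frac{20}{47}\right) - 30 = - \frac{5}{47} - 30 = - \frac{1415}{47}$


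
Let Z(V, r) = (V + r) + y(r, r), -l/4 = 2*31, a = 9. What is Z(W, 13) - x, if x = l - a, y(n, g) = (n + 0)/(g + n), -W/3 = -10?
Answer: 601/2 ≈ 300.50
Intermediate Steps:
W = 30 (W = -3*(-10) = 30)
l = -248 (l = -8*31 = -4*62 = -248)
y(n, g) = n/(g + n)
Z(V, r) = ½ + V + r (Z(V, r) = (V + r) + r/(r + r) = (V + r) + r/((2*r)) = (V + r) + r*(1/(2*r)) = (V + r) + ½ = ½ + V + r)
x = -257 (x = -248 - 1*9 = -248 - 9 = -257)
Z(W, 13) - x = (½ + 30 + 13) - 1*(-257) = 87/2 + 257 = 601/2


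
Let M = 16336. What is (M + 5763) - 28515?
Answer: -6416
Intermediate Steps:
(M + 5763) - 28515 = (16336 + 5763) - 28515 = 22099 - 28515 = -6416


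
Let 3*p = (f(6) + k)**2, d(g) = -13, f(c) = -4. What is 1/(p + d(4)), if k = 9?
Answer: -3/14 ≈ -0.21429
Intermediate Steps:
p = 25/3 (p = (-4 + 9)**2/3 = (1/3)*5**2 = (1/3)*25 = 25/3 ≈ 8.3333)
1/(p + d(4)) = 1/(25/3 - 13) = 1/(-14/3) = -3/14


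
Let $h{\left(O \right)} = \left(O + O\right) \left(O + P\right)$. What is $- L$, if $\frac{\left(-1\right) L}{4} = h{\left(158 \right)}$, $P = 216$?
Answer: $472736$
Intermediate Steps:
$h{\left(O \right)} = 2 O \left(216 + O\right)$ ($h{\left(O \right)} = \left(O + O\right) \left(O + 216\right) = 2 O \left(216 + O\right)$)
$L = -472736$ ($L = - 4 \cdot 2 \cdot 158 \left(216 + 158\right) = - 4 \cdot 2 \cdot 158 \cdot 374 = \left(-4\right) 118184 = -472736$)
$- L = \left(-1\right) \left(-472736\right) = 472736$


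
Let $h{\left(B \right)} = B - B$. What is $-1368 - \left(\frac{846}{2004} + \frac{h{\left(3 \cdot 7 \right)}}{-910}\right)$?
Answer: $- \frac{457053}{334} \approx -1368.4$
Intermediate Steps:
$h{\left(B \right)} = 0$
$-1368 - \left(\frac{846}{2004} + \frac{h{\left(3 \cdot 7 \right)}}{-910}\right) = -1368 - \left(\frac{846}{2004} + \frac{0}{-910}\right) = -1368 - \left(846 \cdot \frac{1}{2004} + 0 \left(- \frac{1}{910}\right)\right) = -1368 - \left(\frac{141}{334} + 0\right) = -1368 - \frac{141}{334} = - \frac{457053}{334}$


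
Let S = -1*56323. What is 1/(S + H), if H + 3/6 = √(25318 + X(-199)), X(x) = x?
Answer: -75098/4229748711 - 4*√2791/4229748711 ≈ -1.7805e-5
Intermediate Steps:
S = -56323
H = -½ + 3*√2791 (H = -½ + √(25318 - 199) = -½ + √25119 = -½ + 3*√2791 ≈ 157.99)
1/(S + H) = 1/(-56323 + (-½ + 3*√2791)) = 1/(-112647/2 + 3*√2791)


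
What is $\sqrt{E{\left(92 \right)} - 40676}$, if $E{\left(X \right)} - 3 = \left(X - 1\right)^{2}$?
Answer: $2 i \sqrt{8098} \approx 179.98 i$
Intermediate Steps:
$E{\left(X \right)} = 3 + \left(-1 + X\right)^{2}$ ($E{\left(X \right)} = 3 + \left(X - 1\right)^{2} = 3 + \left(-1 + X\right)^{2}$)
$\sqrt{E{\left(92 \right)} - 40676} = \sqrt{\left(3 + \left(-1 + 92\right)^{2}\right) - 40676} = \sqrt{\left(3 + 91^{2}\right) - 40676} = \sqrt{\left(3 + 8281\right) - 40676} = \sqrt{8284 - 40676} = \sqrt{-32392} = 2 i \sqrt{8098}$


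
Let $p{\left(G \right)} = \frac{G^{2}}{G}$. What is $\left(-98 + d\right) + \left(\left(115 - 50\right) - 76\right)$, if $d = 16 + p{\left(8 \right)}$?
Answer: $-85$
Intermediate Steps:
$p{\left(G \right)} = G$
$d = 24$ ($d = 16 + 8 = 24$)
$\left(-98 + d\right) + \left(\left(115 - 50\right) - 76\right) = \left(-98 + 24\right) + \left(\left(115 - 50\right) - 76\right) = -74 + \left(65 - 76\right) = -74 - 11 = -85$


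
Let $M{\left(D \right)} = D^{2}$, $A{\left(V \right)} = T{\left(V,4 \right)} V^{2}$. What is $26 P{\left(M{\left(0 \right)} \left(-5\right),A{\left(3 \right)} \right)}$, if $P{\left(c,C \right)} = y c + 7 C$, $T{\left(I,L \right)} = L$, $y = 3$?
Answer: $6552$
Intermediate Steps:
$A{\left(V \right)} = 4 V^{2}$
$P{\left(c,C \right)} = 3 c + 7 C$
$26 P{\left(M{\left(0 \right)} \left(-5\right),A{\left(3 \right)} \right)} = 26 \left(3 \cdot 0^{2} \left(-5\right) + 7 \cdot 4 \cdot 3^{2}\right) = 26 \left(3 \cdot 0 \left(-5\right) + 7 \cdot 4 \cdot 9\right) = 26 \left(3 \cdot 0 + 7 \cdot 36\right) = 26 \left(0 + 252\right) = 26 \cdot 252 = 6552$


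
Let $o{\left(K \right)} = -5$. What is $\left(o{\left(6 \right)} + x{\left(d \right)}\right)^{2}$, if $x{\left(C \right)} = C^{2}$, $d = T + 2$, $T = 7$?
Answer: $5776$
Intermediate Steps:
$d = 9$ ($d = 7 + 2 = 9$)
$\left(o{\left(6 \right)} + x{\left(d \right)}\right)^{2} = \left(-5 + 9^{2}\right)^{2} = \left(-5 + 81\right)^{2} = 76^{2} = 5776$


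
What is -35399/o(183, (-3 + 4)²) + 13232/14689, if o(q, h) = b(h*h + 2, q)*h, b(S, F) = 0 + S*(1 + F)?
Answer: -512671847/8108328 ≈ -63.228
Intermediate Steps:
b(S, F) = S*(1 + F)
o(q, h) = h*(1 + q)*(2 + h²) (o(q, h) = ((h*h + 2)*(1 + q))*h = ((h² + 2)*(1 + q))*h = ((2 + h²)*(1 + q))*h = ((1 + q)*(2 + h²))*h = h*(1 + q)*(2 + h²))
-35399/o(183, (-3 + 4)²) + 13232/14689 = -35399*1/((1 + 183)*(-3 + 4)²*(2 + ((-3 + 4)²)²)) + 13232/14689 = -35399*1/(184*(2 + (1²)²)) + 13232*(1/14689) = -35399*1/(184*(2 + 1²)) + 13232/14689 = -35399*1/(184*(2 + 1)) + 13232/14689 = -35399/(1*184*3) + 13232/14689 = -35399/552 + 13232/14689 = -512671847/8108328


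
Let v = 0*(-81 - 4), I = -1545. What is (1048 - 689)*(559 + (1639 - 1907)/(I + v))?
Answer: 310148357/1545 ≈ 2.0074e+5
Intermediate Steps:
v = 0 (v = 0*(-85) = 0)
(1048 - 689)*(559 + (1639 - 1907)/(I + v)) = (1048 - 689)*(559 + (1639 - 1907)/(-1545 + 0)) = 359*(559 - 268/(-1545)) = 359*(559 - 268*(-1/1545)) = 359*(559 + 268/1545) = 359*(863923/1545) = 310148357/1545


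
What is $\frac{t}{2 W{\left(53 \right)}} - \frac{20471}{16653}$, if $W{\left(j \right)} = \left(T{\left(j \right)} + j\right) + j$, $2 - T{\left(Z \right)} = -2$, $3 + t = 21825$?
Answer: $\frac{179449073}{1831830} \approx 97.962$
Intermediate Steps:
$t = 21822$ ($t = -3 + 21825 = 21822$)
$T{\left(Z \right)} = 4$ ($T{\left(Z \right)} = 2 - -2 = 2 + 2 = 4$)
$W{\left(j \right)} = 4 + 2 j$ ($W{\left(j \right)} = \left(4 + j\right) + j = 4 + 2 j$)
$\frac{t}{2 W{\left(53 \right)}} - \frac{20471}{16653} = \frac{21822}{2 \left(4 + 2 \cdot 53\right)} - \frac{20471}{16653} = \frac{21822}{2 \left(4 + 106\right)} - \frac{20471}{16653} = \frac{21822}{2 \cdot 110} - \frac{20471}{16653} = \frac{21822}{220} - \frac{20471}{16653} = 21822 \cdot \frac{1}{220} - \frac{20471}{16653} = \frac{10911}{110} - \frac{20471}{16653} = \frac{179449073}{1831830}$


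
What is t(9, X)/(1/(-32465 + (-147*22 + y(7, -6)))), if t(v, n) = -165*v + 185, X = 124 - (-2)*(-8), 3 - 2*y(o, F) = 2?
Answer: 46408050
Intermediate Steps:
y(o, F) = 1/2 (y(o, F) = 3/2 - 1/2*2 = 3/2 - 1 = 1/2)
X = 108 (X = 124 - 1*16 = 124 - 16 = 108)
t(v, n) = 185 - 165*v
t(9, X)/(1/(-32465 + (-147*22 + y(7, -6)))) = (185 - 165*9)/(1/(-32465 + (-147*22 + 1/2))) = (185 - 1485)/(1/(-32465 + (-3234 + 1/2))) = -1300/(1/(-32465 - 6467/2)) = -1300/(1/(-71397/2)) = -1300/(-2/71397) = -1300*(-71397/2) = 46408050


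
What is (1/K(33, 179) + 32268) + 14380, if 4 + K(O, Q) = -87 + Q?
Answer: 4105025/88 ≈ 46648.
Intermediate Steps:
K(O, Q) = -91 + Q (K(O, Q) = -4 + (-87 + Q) = -91 + Q)
(1/K(33, 179) + 32268) + 14380 = (1/(-91 + 179) + 32268) + 14380 = (1/88 + 32268) + 14380 = 2839585/88 + 14380 = 4105025/88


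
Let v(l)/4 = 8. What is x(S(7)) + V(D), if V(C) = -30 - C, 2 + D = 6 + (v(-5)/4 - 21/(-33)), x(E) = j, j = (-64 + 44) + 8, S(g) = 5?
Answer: -601/11 ≈ -54.636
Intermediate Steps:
v(l) = 32 (v(l) = 4*8 = 32)
j = -12 (j = -20 + 8 = -12)
x(E) = -12
D = 139/11 (D = -2 + (6 + (32/4 - 21/(-33))) = -2 + (6 + (32*(¼) - 21*(-1/33))) = -2 + (6 + (8 + 7/11)) = -2 + (6 + 95/11) = -2 + 161/11 = 139/11 ≈ 12.636)
x(S(7)) + V(D) = -12 + (-30 - 1*139/11) = -12 + (-30 - 139/11) = -12 - 469/11 = -601/11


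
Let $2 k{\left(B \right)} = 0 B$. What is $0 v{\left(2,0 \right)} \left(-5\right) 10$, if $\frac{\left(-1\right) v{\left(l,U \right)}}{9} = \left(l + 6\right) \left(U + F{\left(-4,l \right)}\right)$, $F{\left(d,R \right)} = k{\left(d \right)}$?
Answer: $0$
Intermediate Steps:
$k{\left(B \right)} = 0$ ($k{\left(B \right)} = \frac{0 B}{2} = \frac{1}{2} \cdot 0 = 0$)
$F{\left(d,R \right)} = 0$
$v{\left(l,U \right)} = - 9 U \left(6 + l\right)$ ($v{\left(l,U \right)} = - 9 \left(l + 6\right) \left(U + 0\right) = - 9 \left(6 + l\right) U = - 9 U \left(6 + l\right)$)
$0 v{\left(2,0 \right)} \left(-5\right) 10 = 0 \cdot 9 \cdot 0 \left(-6 - 2\right) \left(-5\right) 10 = 0 \cdot 9 \cdot 0 \left(-8\right) \left(-5\right) 10 = 0 \cdot 0 \left(-5\right) 10 = 0 \cdot 0 \cdot 10 = 0 \cdot 10 = 0$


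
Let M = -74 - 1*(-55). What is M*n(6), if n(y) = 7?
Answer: -133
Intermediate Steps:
M = -19 (M = -74 + 55 = -19)
M*n(6) = -19*7 = -133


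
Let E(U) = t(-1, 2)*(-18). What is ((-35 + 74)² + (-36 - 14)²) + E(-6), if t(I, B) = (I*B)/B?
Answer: 4039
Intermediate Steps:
t(I, B) = I (t(I, B) = (B*I)/B = I)
E(U) = 18 (E(U) = -1*(-18) = 18)
((-35 + 74)² + (-36 - 14)²) + E(-6) = ((-35 + 74)² + (-36 - 14)²) + 18 = (39² + (-50)²) + 18 = (1521 + 2500) + 18 = 4021 + 18 = 4039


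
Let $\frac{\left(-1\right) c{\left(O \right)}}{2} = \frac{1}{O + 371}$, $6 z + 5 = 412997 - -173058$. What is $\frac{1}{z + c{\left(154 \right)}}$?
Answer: $\frac{525}{51279373} \approx 1.0238 \cdot 10^{-5}$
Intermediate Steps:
$z = 97675$ ($z = - \frac{5}{6} + \frac{412997 - -173058}{6} = - \frac{5}{6} + \frac{412997 + 173058}{6} = - \frac{5}{6} + \frac{1}{6} \cdot 586055 = - \frac{5}{6} + \frac{586055}{6} = 97675$)
$c{\left(O \right)} = - \frac{2}{371 + O}$ ($c{\left(O \right)} = - \frac{2}{O + 371} = - \frac{2}{371 + O}$)
$\frac{1}{z + c{\left(154 \right)}} = \frac{1}{97675 - \frac{2}{371 + 154}} = \frac{1}{97675 - \frac{2}{525}} = \frac{1}{\frac{51279373}{525}} = \frac{525}{51279373}$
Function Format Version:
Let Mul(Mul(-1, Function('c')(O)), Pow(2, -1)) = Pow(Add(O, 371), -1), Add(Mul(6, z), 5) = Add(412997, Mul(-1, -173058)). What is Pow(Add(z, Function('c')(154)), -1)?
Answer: Rational(525, 51279373) ≈ 1.0238e-5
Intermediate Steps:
z = 97675 (z = Add(Rational(-5, 6), Mul(Rational(1, 6), Add(412997, Mul(-1, -173058)))) = Add(Rational(-5, 6), Mul(Rational(1, 6), Add(412997, 173058))) = Add(Rational(-5, 6), Mul(Rational(1, 6), 586055)) = Add(Rational(-5, 6), Rational(586055, 6)) = 97675)
Function('c')(O) = Mul(-2, Pow(Add(371, O), -1)) (Function('c')(O) = Mul(-2, Pow(Add(O, 371), -1)) = Mul(-2, Pow(Add(371, O), -1)))
Pow(Add(z, Function('c')(154)), -1) = Pow(Add(97675, Mul(-2, Pow(Add(371, 154), -1))), -1) = Pow(Add(97675, Mul(-2, Pow(525, -1))), -1) = Pow(Add(97675, Mul(-2, Rational(1, 525))), -1) = Pow(Add(97675, Rational(-2, 525)), -1) = Pow(Rational(51279373, 525), -1) = Rational(525, 51279373)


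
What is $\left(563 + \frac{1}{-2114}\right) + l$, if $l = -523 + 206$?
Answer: $\frac{520043}{2114} \approx 246.0$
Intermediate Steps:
$l = -317$
$\left(563 + \frac{1}{-2114}\right) + l = \left(563 + \frac{1}{-2114}\right) - 317 = \left(563 - \frac{1}{2114}\right) - 317 = \frac{1190181}{2114} - 317 = \frac{520043}{2114}$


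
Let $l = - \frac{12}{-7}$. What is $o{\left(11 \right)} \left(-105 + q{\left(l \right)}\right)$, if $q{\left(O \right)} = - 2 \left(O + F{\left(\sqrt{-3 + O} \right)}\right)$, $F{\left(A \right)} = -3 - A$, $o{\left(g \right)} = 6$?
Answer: $- \frac{4302}{7} + \frac{36 i \sqrt{7}}{7} \approx -614.57 + 13.607 i$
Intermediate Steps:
$l = \frac{12}{7}$ ($l = \left(-12\right) \left(- \frac{1}{7}\right) = \frac{12}{7} \approx 1.7143$)
$q{\left(O \right)} = 6 - 2 O + 2 \sqrt{-3 + O}$ ($q{\left(O \right)} = - 2 \left(O - \left(3 + \sqrt{-3 + O}\right)\right) = - 2 \left(-3 + O - \sqrt{-3 + O}\right) = 6 - 2 O + 2 \sqrt{-3 + O}$)
$o{\left(11 \right)} \left(-105 + q{\left(l \right)}\right) = 6 \left(-105 + \left(6 - \frac{24}{7} + 2 \sqrt{-3 + \frac{12}{7}}\right)\right) = 6 \left(-105 + \left(6 - \frac{24}{7} + 2 \sqrt{- \frac{9}{7}}\right)\right) = 6 \left(-105 + \left(6 - \frac{24}{7} + 2 \frac{3 i \sqrt{7}}{7}\right)\right) = 6 \left(-105 + \left(6 - \frac{24}{7} + \frac{6 i \sqrt{7}}{7}\right)\right) = 6 \left(-105 + \left(\frac{18}{7} + \frac{6 i \sqrt{7}}{7}\right)\right) = 6 \left(- \frac{717}{7} + \frac{6 i \sqrt{7}}{7}\right) = - \frac{4302}{7} + \frac{36 i \sqrt{7}}{7}$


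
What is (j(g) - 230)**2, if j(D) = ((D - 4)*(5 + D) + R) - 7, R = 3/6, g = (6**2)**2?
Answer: 11298411638721/4 ≈ 2.8246e+12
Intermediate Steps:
g = 1296 (g = 36**2 = 1296)
R = 1/2 (R = 3*(1/6) = 1/2 ≈ 0.50000)
j(D) = -13/2 + (-4 + D)*(5 + D) (j(D) = ((D - 4)*(5 + D) + 1/2) - 7 = ((-4 + D)*(5 + D) + 1/2) - 7 = (1/2 + (-4 + D)*(5 + D)) - 7 = -13/2 + (-4 + D)*(5 + D))
(j(g) - 230)**2 = ((-53/2 + 1296 + 1296**2) - 230)**2 = ((-53/2 + 1296 + 1679616) - 230)**2 = (3361771/2 - 230)**2 = (3361311/2)**2 = 11298411638721/4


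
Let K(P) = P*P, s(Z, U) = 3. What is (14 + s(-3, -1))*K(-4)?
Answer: 272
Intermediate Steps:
K(P) = P**2
(14 + s(-3, -1))*K(-4) = (14 + 3)*(-4)**2 = 17*16 = 272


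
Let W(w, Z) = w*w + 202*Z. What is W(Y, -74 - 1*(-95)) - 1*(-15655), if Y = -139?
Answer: 39218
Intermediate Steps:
W(w, Z) = w² + 202*Z
W(Y, -74 - 1*(-95)) - 1*(-15655) = ((-139)² + 202*(-74 - 1*(-95))) - 1*(-15655) = (19321 + 202*(-74 + 95)) + 15655 = (19321 + 202*21) + 15655 = (19321 + 4242) + 15655 = 23563 + 15655 = 39218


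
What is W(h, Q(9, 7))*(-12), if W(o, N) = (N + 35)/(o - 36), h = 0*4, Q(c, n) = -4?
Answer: 31/3 ≈ 10.333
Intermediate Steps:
h = 0
W(o, N) = (35 + N)/(-36 + o)
W(h, Q(9, 7))*(-12) = ((35 - 4)/(-36 + 0))*(-12) = (31/(-36))*(-12) = -1/36*31*(-12) = -31/36*(-12) = 31/3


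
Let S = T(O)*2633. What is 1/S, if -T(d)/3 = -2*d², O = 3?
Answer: 1/142182 ≈ 7.0332e-6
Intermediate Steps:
T(d) = 6*d² (T(d) = -(-6)*d² = 6*d²)
S = 142182 (S = (6*3²)*2633 = (6*9)*2633 = 54*2633 = 142182)
1/S = 1/142182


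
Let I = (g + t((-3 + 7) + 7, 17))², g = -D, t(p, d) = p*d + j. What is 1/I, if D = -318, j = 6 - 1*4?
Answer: 1/257049 ≈ 3.8903e-6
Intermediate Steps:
j = 2 (j = 6 - 4 = 2)
t(p, d) = 2 + d*p (t(p, d) = p*d + 2 = d*p + 2 = 2 + d*p)
g = 318 (g = -1*(-318) = 318)
I = 257049 (I = (318 + (2 + 17*((-3 + 7) + 7)))² = (318 + (2 + 17*(4 + 7)))² = (318 + (2 + 17*11))² = (318 + (2 + 187))² = (318 + 189)² = 507² = 257049)
1/I = 1/257049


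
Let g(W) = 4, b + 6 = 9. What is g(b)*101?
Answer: 404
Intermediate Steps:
b = 3 (b = -6 + 9 = 3)
g(b)*101 = 4*101 = 404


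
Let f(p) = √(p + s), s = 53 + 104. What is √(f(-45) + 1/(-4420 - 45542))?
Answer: √(-49962 + 9984805776*√7)/49962 ≈ 3.2532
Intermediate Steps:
s = 157
f(p) = √(157 + p) (f(p) = √(p + 157) = √(157 + p))
√(f(-45) + 1/(-4420 - 45542)) = √(√(157 - 45) + 1/(-4420 - 45542)) = √(√112 + 1/(-49962)) = √(4*√7 - 1/49962) = √(-1/49962 + 4*√7)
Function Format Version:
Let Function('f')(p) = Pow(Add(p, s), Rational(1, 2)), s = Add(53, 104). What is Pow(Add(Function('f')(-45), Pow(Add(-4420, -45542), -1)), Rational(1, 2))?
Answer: Mul(Rational(1, 49962), Pow(Add(-49962, Mul(9984805776, Pow(7, Rational(1, 2)))), Rational(1, 2))) ≈ 3.2532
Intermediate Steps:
s = 157
Function('f')(p) = Pow(Add(157, p), Rational(1, 2)) (Function('f')(p) = Pow(Add(p, 157), Rational(1, 2)) = Pow(Add(157, p), Rational(1, 2)))
Pow(Add(Function('f')(-45), Pow(Add(-4420, -45542), -1)), Rational(1, 2)) = Pow(Add(Pow(Add(157, -45), Rational(1, 2)), Pow(Add(-4420, -45542), -1)), Rational(1, 2)) = Pow(Add(Pow(112, Rational(1, 2)), Pow(-49962, -1)), Rational(1, 2)) = Pow(Add(Mul(4, Pow(7, Rational(1, 2))), Rational(-1, 49962)), Rational(1, 2)) = Pow(Add(Rational(-1, 49962), Mul(4, Pow(7, Rational(1, 2)))), Rational(1, 2))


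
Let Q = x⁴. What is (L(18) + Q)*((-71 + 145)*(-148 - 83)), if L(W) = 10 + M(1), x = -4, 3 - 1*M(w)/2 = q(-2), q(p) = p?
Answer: -4717944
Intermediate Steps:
M(w) = 10 (M(w) = 6 - 2*(-2) = 6 + 4 = 10)
Q = 256 (Q = (-4)⁴ = 256)
L(W) = 20 (L(W) = 10 + 10 = 20)
(L(18) + Q)*((-71 + 145)*(-148 - 83)) = (20 + 256)*((-71 + 145)*(-148 - 83)) = 276*(74*(-231)) = 276*(-17094) = -4717944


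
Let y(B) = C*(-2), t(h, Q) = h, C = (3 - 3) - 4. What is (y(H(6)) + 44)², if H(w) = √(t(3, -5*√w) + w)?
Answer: 2704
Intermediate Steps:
C = -4 (C = 0 - 4 = -4)
H(w) = √(3 + w)
y(B) = 8 (y(B) = -4*(-2) = 8)
(y(H(6)) + 44)² = (8 + 44)² = 52² = 2704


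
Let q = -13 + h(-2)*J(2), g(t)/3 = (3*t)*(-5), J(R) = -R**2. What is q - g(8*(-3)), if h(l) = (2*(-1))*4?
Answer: -1061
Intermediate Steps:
h(l) = -8 (h(l) = -2*4 = -8)
g(t) = -45*t (g(t) = 3*((3*t)*(-5)) = 3*(-15*t) = -45*t)
q = 19 (q = -13 - (-8)*2**2 = -13 - (-8)*4 = -13 - 8*(-4) = -13 + 32 = 19)
q - g(8*(-3)) = 19 - (-45)*8*(-3) = 19 - (-45)*(-24) = 19 - 1*1080 = 19 - 1080 = -1061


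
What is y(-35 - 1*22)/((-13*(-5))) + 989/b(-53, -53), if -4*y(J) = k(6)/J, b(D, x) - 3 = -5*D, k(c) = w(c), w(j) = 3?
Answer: 610741/165490 ≈ 3.6905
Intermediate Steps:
k(c) = 3
b(D, x) = 3 - 5*D
y(J) = -3/(4*J)
y(-35 - 1*22)/((-13*(-5))) + 989/b(-53, -53) = (-3/(4*(-35 - 1*22)))/((-13*(-5))) + 989/(3 - 5*(-53)) = -3/(4*(-35 - 22))/65 + 989/(3 + 265) = -¾/(-57)*(1/65) + 989/268 = -¾*(-1/57)*(1/65) + 989*(1/268) = (1/76)*(1/65) + 989/268 = 1/4940 + 989/268 = 610741/165490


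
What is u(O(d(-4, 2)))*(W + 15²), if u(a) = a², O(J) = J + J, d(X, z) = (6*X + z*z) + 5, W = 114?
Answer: 305100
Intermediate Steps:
d(X, z) = 5 + z² + 6*X (d(X, z) = (6*X + z²) + 5 = (z² + 6*X) + 5 = 5 + z² + 6*X)
O(J) = 2*J
u(O(d(-4, 2)))*(W + 15²) = (2*(5 + 2² + 6*(-4)))²*(114 + 15²) = (2*(5 + 4 - 24))²*(114 + 225) = (2*(-15))²*339 = (-30)²*339 = 900*339 = 305100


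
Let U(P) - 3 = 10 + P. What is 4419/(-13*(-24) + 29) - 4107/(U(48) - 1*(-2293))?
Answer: 818349/72974 ≈ 11.214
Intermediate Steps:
U(P) = 13 + P (U(P) = 3 + (10 + P) = 13 + P)
4419/(-13*(-24) + 29) - 4107/(U(48) - 1*(-2293)) = 4419/(-13*(-24) + 29) - 4107/((13 + 48) - 1*(-2293)) = 4419/(312 + 29) - 4107/(61 + 2293) = 4419/341 - 4107/2354 = 818349/72974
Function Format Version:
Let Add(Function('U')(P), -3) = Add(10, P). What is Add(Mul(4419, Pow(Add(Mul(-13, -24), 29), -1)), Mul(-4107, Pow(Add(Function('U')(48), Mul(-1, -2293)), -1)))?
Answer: Rational(818349, 72974) ≈ 11.214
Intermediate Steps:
Function('U')(P) = Add(13, P) (Function('U')(P) = Add(3, Add(10, P)) = Add(13, P))
Add(Mul(4419, Pow(Add(Mul(-13, -24), 29), -1)), Mul(-4107, Pow(Add(Function('U')(48), Mul(-1, -2293)), -1))) = Add(Mul(4419, Pow(Add(Mul(-13, -24), 29), -1)), Mul(-4107, Pow(Add(Add(13, 48), Mul(-1, -2293)), -1))) = Add(Mul(4419, Pow(Add(312, 29), -1)), Mul(-4107, Pow(Add(61, 2293), -1))) = Add(Mul(4419, Pow(341, -1)), Mul(-4107, Pow(2354, -1))) = Add(Mul(4419, Rational(1, 341)), Mul(-4107, Rational(1, 2354))) = Add(Rational(4419, 341), Rational(-4107, 2354)) = Rational(818349, 72974)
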